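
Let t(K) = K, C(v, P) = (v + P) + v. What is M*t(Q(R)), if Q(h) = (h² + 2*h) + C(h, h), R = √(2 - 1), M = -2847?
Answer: -17082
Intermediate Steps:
R = 1 (R = √1 = 1)
C(v, P) = P + 2*v (C(v, P) = (P + v) + v = P + 2*v)
Q(h) = h² + 5*h (Q(h) = (h² + 2*h) + (h + 2*h) = (h² + 2*h) + 3*h = h² + 5*h)
M*t(Q(R)) = -2847*(5 + 1) = -2847*6 = -17082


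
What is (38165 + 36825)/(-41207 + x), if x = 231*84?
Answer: -74990/21803 ≈ -3.4394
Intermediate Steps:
x = 19404
(38165 + 36825)/(-41207 + x) = (38165 + 36825)/(-41207 + 19404) = 74990/(-21803) = 74990*(-1/21803) = -74990/21803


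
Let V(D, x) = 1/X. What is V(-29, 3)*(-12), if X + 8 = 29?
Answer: -4/7 ≈ -0.57143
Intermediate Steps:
X = 21 (X = -8 + 29 = 21)
V(D, x) = 1/21
V(-29, 3)*(-12) = (1/21)*(-12) = -4/7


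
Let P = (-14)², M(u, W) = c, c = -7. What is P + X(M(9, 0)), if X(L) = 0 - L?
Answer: 203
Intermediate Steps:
M(u, W) = -7
X(L) = -L
P = 196
P + X(M(9, 0)) = 196 - 1*(-7) = 196 + 7 = 203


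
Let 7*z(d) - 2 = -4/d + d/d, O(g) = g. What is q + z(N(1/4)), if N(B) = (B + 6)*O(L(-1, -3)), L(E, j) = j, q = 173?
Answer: 91066/525 ≈ 173.46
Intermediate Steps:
N(B) = -18 - 3*B (N(B) = (B + 6)*(-3) = (6 + B)*(-3) = -18 - 3*B)
z(d) = 3/7 - 4/(7*d) (z(d) = 2/7 + (-4/d + d/d)/7 = 2/7 + (-4/d + 1)/7 = 2/7 + (1 - 4/d)/7 = 2/7 + (1/7 - 4/(7*d)) = 3/7 - 4/(7*d))
q + z(N(1/4)) = 173 + (-4 + 3*(-18 - 3/4))/(7*(-18 - 3/4)) = 173 + (-4 + 3*(-75/4))/(7*(-75/4)) = 173 + (1/7)*(-4/75)*(-4 - 225/4) = 173 + (1/7)*(-4/75)*(-241/4) = 173 + 241/525 = 91066/525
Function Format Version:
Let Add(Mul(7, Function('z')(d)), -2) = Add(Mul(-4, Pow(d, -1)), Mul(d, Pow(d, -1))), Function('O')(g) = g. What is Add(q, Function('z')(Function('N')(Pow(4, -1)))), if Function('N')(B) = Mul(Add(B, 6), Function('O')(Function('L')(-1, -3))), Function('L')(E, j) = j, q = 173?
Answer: Rational(91066, 525) ≈ 173.46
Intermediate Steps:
Function('N')(B) = Add(-18, Mul(-3, B)) (Function('N')(B) = Mul(Add(B, 6), -3) = Mul(Add(6, B), -3) = Add(-18, Mul(-3, B)))
Function('z')(d) = Add(Rational(3, 7), Mul(Rational(-4, 7), Pow(d, -1))) (Function('z')(d) = Add(Rational(2, 7), Mul(Rational(1, 7), Add(Mul(-4, Pow(d, -1)), Mul(d, Pow(d, -1))))) = Add(Rational(2, 7), Mul(Rational(1, 7), Add(Mul(-4, Pow(d, -1)), 1))) = Add(Rational(2, 7), Mul(Rational(1, 7), Add(1, Mul(-4, Pow(d, -1))))) = Add(Rational(2, 7), Add(Rational(1, 7), Mul(Rational(-4, 7), Pow(d, -1)))) = Add(Rational(3, 7), Mul(Rational(-4, 7), Pow(d, -1))))
Add(q, Function('z')(Function('N')(Pow(4, -1)))) = Add(173, Mul(Rational(1, 7), Pow(Add(-18, Mul(-3, Pow(4, -1))), -1), Add(-4, Mul(3, Add(-18, Mul(-3, Pow(4, -1))))))) = Add(173, Mul(Rational(1, 7), Pow(Add(-18, Mul(-3, Rational(1, 4))), -1), Add(-4, Mul(3, Add(-18, Mul(-3, Rational(1, 4))))))) = Add(173, Mul(Rational(1, 7), Pow(Add(-18, Rational(-3, 4)), -1), Add(-4, Mul(3, Add(-18, Rational(-3, 4)))))) = Add(173, Mul(Rational(1, 7), Pow(Rational(-75, 4), -1), Add(-4, Mul(3, Rational(-75, 4))))) = Add(173, Mul(Rational(1, 7), Rational(-4, 75), Add(-4, Rational(-225, 4)))) = Add(173, Mul(Rational(1, 7), Rational(-4, 75), Rational(-241, 4))) = Add(173, Rational(241, 525)) = Rational(91066, 525)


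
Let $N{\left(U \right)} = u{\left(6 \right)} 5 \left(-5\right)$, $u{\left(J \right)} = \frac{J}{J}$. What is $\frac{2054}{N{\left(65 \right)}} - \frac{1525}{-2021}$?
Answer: $- \frac{4113009}{50525} \approx -81.405$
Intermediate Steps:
$u{\left(J \right)} = 1$
$N{\left(U \right)} = -25$ ($N{\left(U \right)} = 1 \cdot 5 \left(-5\right) = 5 \left(-5\right) = -25$)
$\frac{2054}{N{\left(65 \right)}} - \frac{1525}{-2021} = \frac{2054}{-25} - \frac{1525}{-2021} = 2054 \left(- \frac{1}{25}\right) - - \frac{1525}{2021} = - \frac{2054}{25} + \frac{1525}{2021} = - \frac{4113009}{50525}$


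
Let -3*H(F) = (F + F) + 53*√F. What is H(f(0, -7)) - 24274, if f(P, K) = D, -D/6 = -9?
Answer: -24310 - 53*√6 ≈ -24440.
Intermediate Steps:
D = 54 (D = -6*(-9) = 54)
f(P, K) = 54
H(F) = -53*√F/3 - 2*F/3 (H(F) = -((F + F) + 53*√F)/3 = -(2*F + 53*√F)/3 = -53*√F/3 - 2*F/3)
H(f(0, -7)) - 24274 = (-53*√6 - ⅔*54) - 24274 = (-53*√6 - 36) - 24274 = (-36 - 53*√6) - 24274 = -24310 - 53*√6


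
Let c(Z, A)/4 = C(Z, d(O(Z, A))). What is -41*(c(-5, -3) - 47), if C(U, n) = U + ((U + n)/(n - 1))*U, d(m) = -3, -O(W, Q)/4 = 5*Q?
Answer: 4387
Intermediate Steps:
O(W, Q) = -20*Q
C(U, n) = U + U*(U + n)/(-1 + n) (C(U, n) = U + ((U + n)/(-1 + n))*U = U + U*(U + n)/(-1 + n))
c(Z, A) = -Z*(-7 + Z) (c(Z, A) = 4*(Z*(-1 + Z + 2*(-3))/(-1 - 3)) = 4*(Z*(-1 + Z - 6)/(-4)) = 4*(Z*(-1/4)*(-7 + Z)) = 4*(-Z*(-7 + Z)/4) = -Z*(-7 + Z))
-41*(c(-5, -3) - 47) = -41*(-5*(7 - 1*(-5)) - 47) = -41*(-5*(7 + 5) - 47) = -41*(-5*12 - 47) = -41*(-60 - 47) = -41*(-107) = 4387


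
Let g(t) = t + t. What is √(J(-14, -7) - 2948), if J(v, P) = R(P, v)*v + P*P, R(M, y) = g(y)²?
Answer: 5*I*√555 ≈ 117.79*I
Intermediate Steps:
g(t) = 2*t
R(M, y) = 4*y² (R(M, y) = (2*y)² = 4*y²)
J(v, P) = P² + 4*v³ (J(v, P) = (4*v²)*v + P*P = 4*v³ + P² = P² + 4*v³)
√(J(-14, -7) - 2948) = √(((-7)² + 4*(-14)³) - 2948) = √((49 + 4*(-2744)) - 2948) = √((49 - 10976) - 2948) = √(-10927 - 2948) = √(-13875) = 5*I*√555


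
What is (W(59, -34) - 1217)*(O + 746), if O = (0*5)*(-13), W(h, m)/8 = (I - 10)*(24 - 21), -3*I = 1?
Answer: -1092890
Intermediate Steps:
I = -1/3 (I = -1/3*1 = -1/3 ≈ -0.33333)
W(h, m) = -248 (W(h, m) = 8*((-1/3 - 10)*(24 - 21)) = 8*(-31/3*3) = 8*(-31) = -248)
O = 0 (O = 0*(-13) = 0)
(W(59, -34) - 1217)*(O + 746) = (-248 - 1217)*(0 + 746) = -1465*746 = -1092890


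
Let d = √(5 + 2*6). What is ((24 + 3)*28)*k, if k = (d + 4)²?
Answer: 24948 + 6048*√17 ≈ 49885.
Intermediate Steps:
d = √17 (d = √(5 + 12) = √17 ≈ 4.1231)
k = (4 + √17)² (k = (√17 + 4)² = (4 + √17)² ≈ 65.985)
((24 + 3)*28)*k = ((24 + 3)*28)*(4 + √17)² = (27*28)*(4 + √17)² = 756*(4 + √17)²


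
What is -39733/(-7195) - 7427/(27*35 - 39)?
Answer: -17439167/6518670 ≈ -2.6753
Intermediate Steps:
-39733/(-7195) - 7427/(27*35 - 39) = -39733*(-1/7195) - 7427/(945 - 39) = 39733/7195 - 7427/906 = -17439167/6518670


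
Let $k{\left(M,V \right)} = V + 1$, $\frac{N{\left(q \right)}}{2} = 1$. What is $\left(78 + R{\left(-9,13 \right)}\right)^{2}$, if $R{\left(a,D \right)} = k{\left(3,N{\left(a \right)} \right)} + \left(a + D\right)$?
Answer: $7225$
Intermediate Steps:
$N{\left(q \right)} = 2$ ($N{\left(q \right)} = 2 \cdot 1 = 2$)
$k{\left(M,V \right)} = 1 + V$
$R{\left(a,D \right)} = 3 + D + a$ ($R{\left(a,D \right)} = \left(1 + 2\right) + \left(a + D\right) = 3 + \left(D + a\right) = 3 + D + a$)
$\left(78 + R{\left(-9,13 \right)}\right)^{2} = \left(78 + \left(3 + 13 - 9\right)\right)^{2} = \left(78 + 7\right)^{2} = 85^{2} = 7225$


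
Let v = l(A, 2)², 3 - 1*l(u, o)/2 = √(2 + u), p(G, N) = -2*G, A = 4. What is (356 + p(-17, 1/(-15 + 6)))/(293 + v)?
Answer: 137670/121153 + 9360*√6/121153 ≈ 1.3256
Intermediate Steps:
l(u, o) = 6 - 2*√(2 + u)
v = (6 - 2*√6)² (v = (6 - 2*√(2 + 4))² = (6 - 2*√6)² ≈ 1.2122)
(356 + p(-17, 1/(-15 + 6)))/(293 + v) = (356 - 2*(-17))/(293 + (60 - 24*√6)) = (356 + 34)/(353 - 24*√6) = 390/(353 - 24*√6)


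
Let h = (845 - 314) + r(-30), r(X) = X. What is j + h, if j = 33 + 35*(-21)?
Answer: -201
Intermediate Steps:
j = -702 (j = 33 - 735 = -702)
h = 501 (h = (845 - 314) - 30 = 531 - 30 = 501)
j + h = -702 + 501 = -201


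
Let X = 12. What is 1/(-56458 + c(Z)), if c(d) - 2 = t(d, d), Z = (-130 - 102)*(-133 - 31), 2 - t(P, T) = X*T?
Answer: -1/513030 ≈ -1.9492e-6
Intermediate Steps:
t(P, T) = 2 - 12*T
Z = 38048 (Z = -232*(-164) = 38048)
c(d) = 4 - 12*d (c(d) = 2 + (2 - 12*d) = 4 - 12*d)
1/(-56458 + c(Z)) = 1/(-56458 + (4 - 12*38048)) = 1/(-56458 + (4 - 456576)) = 1/(-56458 - 456572) = 1/(-513030) = -1/513030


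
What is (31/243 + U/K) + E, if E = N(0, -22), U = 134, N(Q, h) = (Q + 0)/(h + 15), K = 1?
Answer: 32593/243 ≈ 134.13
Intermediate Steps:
N(Q, h) = Q/(15 + h)
E = 0 (E = 0/(15 - 22) = 0/(-7) = 0*(-⅐) = 0)
(31/243 + U/K) + E = (31/243 + 134/1) + 0 = (31*(1/243) + 134*1) + 0 = (31/243 + 134) + 0 = 32593/243 + 0 = 32593/243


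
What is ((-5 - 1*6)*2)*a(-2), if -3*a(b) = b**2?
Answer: 88/3 ≈ 29.333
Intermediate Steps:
a(b) = -b**2/3
((-5 - 1*6)*2)*a(-2) = ((-5 - 1*6)*2)*(-1/3*(-2)**2) = ((-5 - 6)*2)*(-1/3*4) = -11*2*(-4/3) = -22*(-4/3) = 88/3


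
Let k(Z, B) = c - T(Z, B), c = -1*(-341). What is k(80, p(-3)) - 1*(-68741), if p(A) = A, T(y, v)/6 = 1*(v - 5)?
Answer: 69130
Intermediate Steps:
T(y, v) = -30 + 6*v (T(y, v) = 6*(1*(v - 5)) = 6*(1*(-5 + v)) = 6*(-5 + v) = -30 + 6*v)
c = 341
k(Z, B) = 371 - 6*B (k(Z, B) = 341 - (-30 + 6*B) = 341 + (30 - 6*B) = 371 - 6*B)
k(80, p(-3)) - 1*(-68741) = (371 - 6*(-3)) - 1*(-68741) = (371 + 18) + 68741 = 389 + 68741 = 69130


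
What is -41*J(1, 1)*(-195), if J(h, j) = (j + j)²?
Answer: 31980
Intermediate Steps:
J(h, j) = 4*j² (J(h, j) = (2*j)² = 4*j²)
-41*J(1, 1)*(-195) = -164*1²*(-195) = -164*(-195) = 31980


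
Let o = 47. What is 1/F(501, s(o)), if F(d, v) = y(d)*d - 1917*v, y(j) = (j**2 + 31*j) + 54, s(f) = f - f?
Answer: 1/133559586 ≈ 7.4873e-9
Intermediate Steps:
s(f) = 0
y(j) = 54 + j**2 + 31*j
F(d, v) = -1917*v + d*(54 + d**2 + 31*d) (F(d, v) = (54 + d**2 + 31*d)*d - 1917*v = d*(54 + d**2 + 31*d) - 1917*v = -1917*v + d*(54 + d**2 + 31*d))
1/F(501, s(o)) = 1/(-1917*0 + 501*(54 + 501**2 + 31*501)) = 1/(0 + 501*(54 + 251001 + 15531)) = 1/(0 + 501*266586) = 1/(0 + 133559586) = 1/133559586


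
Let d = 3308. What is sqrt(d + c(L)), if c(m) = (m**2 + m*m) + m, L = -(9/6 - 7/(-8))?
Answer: sqrt(212282)/8 ≈ 57.593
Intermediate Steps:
L = -19/8 (L = -(9*(1/6) - 7*(-1/8)) = -(3/2 + 7/8) = -1*19/8 = -19/8 ≈ -2.3750)
c(m) = m + 2*m**2 (c(m) = (m**2 + m**2) + m = 2*m**2 + m = m + 2*m**2)
sqrt(d + c(L)) = sqrt(3308 - 19*(1 + 2*(-19/8))/8) = sqrt(3308 - 19*(1 - 19/4)/8) = sqrt(3308 - 19/8*(-15/4)) = sqrt(3308 + 285/32) = sqrt(106141/32) = sqrt(212282)/8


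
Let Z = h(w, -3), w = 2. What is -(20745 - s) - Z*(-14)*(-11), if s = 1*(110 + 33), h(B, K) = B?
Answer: -20910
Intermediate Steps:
s = 143 (s = 1*143 = 143)
Z = 2
-(20745 - s) - Z*(-14)*(-11) = -(20745 - 1*143) - 2*(-14)*(-11) = -(20745 - 143) - (-28)*(-11) = -1*20602 - 1*308 = -20602 - 308 = -20910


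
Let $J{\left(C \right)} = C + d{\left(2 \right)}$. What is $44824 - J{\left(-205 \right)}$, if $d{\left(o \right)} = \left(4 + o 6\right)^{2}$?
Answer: $44773$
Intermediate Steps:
$d{\left(o \right)} = \left(4 + 6 o\right)^{2}$
$J{\left(C \right)} = 256 + C$ ($J{\left(C \right)} = C + 4 \left(2 + 3 \cdot 2\right)^{2} = C + 4 \left(2 + 6\right)^{2} = C + 4 \cdot 8^{2} = C + 4 \cdot 64 = C + 256 = 256 + C$)
$44824 - J{\left(-205 \right)} = 44824 - \left(256 - 205\right) = 44824 - 51 = 44773$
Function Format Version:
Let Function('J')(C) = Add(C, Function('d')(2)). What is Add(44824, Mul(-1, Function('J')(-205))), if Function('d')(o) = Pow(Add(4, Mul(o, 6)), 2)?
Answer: 44773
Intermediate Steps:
Function('d')(o) = Pow(Add(4, Mul(6, o)), 2)
Function('J')(C) = Add(256, C) (Function('J')(C) = Add(C, Mul(4, Pow(Add(2, Mul(3, 2)), 2))) = Add(C, Mul(4, Pow(Add(2, 6), 2))) = Add(C, Mul(4, Pow(8, 2))) = Add(C, Mul(4, 64)) = Add(C, 256) = Add(256, C))
Add(44824, Mul(-1, Function('J')(-205))) = Add(44824, Mul(-1, Add(256, -205))) = Add(44824, Mul(-1, 51)) = Add(44824, -51) = 44773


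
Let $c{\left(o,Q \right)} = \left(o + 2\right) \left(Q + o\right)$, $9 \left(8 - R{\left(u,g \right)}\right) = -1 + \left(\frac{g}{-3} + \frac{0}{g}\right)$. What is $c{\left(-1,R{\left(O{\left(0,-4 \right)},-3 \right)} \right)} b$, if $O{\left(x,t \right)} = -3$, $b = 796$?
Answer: $5572$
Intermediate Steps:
$R{\left(u,g \right)} = \frac{73}{9} + \frac{g}{27}$ ($R{\left(u,g \right)} = 8 - \frac{-1 + \left(\frac{g}{-3} + \frac{0}{g}\right)}{9} = 8 - \frac{-1 + \left(g \left(- \frac{1}{3}\right) + 0\right)}{9} = 8 - \frac{-1 + \left(- \frac{g}{3} + 0\right)}{9} = 8 - \frac{-1 - \frac{g}{3}}{9} = 8 + \left(\frac{1}{9} + \frac{g}{27}\right) = \frac{73}{9} + \frac{g}{27}$)
$c{\left(o,Q \right)} = \left(2 + o\right) \left(Q + o\right)$
$c{\left(-1,R{\left(O{\left(0,-4 \right)},-3 \right)} \right)} b = \left(\left(-1\right)^{2} + 2 \left(\frac{73}{9} + \frac{1}{27} \left(-3\right)\right) + 2 \left(-1\right) + \left(\frac{73}{9} + \frac{1}{27} \left(-3\right)\right) \left(-1\right)\right) 796 = \left(1 + 2 \left(\frac{73}{9} - \frac{1}{9}\right) - 2 + \left(\frac{73}{9} - \frac{1}{9}\right) \left(-1\right)\right) 796 = \left(1 + 2 \cdot 8 - 2 + 8 \left(-1\right)\right) 796 = \left(1 + 16 - 2 - 8\right) 796 = 7 \cdot 796 = 5572$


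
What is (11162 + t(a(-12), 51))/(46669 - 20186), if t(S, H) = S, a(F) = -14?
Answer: 11148/26483 ≈ 0.42095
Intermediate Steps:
(11162 + t(a(-12), 51))/(46669 - 20186) = (11162 - 14)/(46669 - 20186) = 11148/26483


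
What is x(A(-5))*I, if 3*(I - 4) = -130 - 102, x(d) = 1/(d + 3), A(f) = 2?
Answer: -44/3 ≈ -14.667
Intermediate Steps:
x(d) = 1/(3 + d)
I = -220/3 (I = 4 + (-130 - 102)/3 = 4 + (1/3)*(-232) = 4 - 232/3 = -220/3 ≈ -73.333)
x(A(-5))*I = -220/3/(3 + 2) = -220/3/5 = (1/5)*(-220/3) = -44/3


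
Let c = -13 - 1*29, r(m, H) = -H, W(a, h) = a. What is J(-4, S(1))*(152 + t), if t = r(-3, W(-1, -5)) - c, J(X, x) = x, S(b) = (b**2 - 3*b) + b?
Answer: -195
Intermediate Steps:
S(b) = b**2 - 2*b
c = -42 (c = -13 - 29 = -42)
t = 43 (t = -1*(-1) - 1*(-42) = 1 + 42 = 43)
J(-4, S(1))*(152 + t) = (1*(-2 + 1))*(152 + 43) = (1*(-1))*195 = -1*195 = -195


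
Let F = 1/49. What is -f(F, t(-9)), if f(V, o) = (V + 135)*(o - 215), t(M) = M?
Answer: 211712/7 ≈ 30245.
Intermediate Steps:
F = 1/49 ≈ 0.020408
f(V, o) = (-215 + o)*(135 + V) (f(V, o) = (135 + V)*(-215 + o) = (-215 + o)*(135 + V))
-f(F, t(-9)) = -(-29025 - 215*1/49 + 135*(-9) + (1/49)*(-9)) = -(-29025 - 215/49 - 1215 - 9/49) = -1*(-211712/7) = 211712/7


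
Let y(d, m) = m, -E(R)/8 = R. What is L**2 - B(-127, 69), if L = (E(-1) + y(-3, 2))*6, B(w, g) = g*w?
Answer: 12363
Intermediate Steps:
E(R) = -8*R
L = 60 (L = (-8*(-1) + 2)*6 = (8 + 2)*6 = 10*6 = 60)
L**2 - B(-127, 69) = 60**2 - 69*(-127) = 3600 - 1*(-8763) = 3600 + 8763 = 12363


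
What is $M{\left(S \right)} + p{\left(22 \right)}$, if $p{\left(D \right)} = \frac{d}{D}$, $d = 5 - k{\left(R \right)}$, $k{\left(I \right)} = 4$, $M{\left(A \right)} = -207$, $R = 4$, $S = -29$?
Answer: $- \frac{4553}{22} \approx -206.95$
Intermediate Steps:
$d = 1$ ($d = 5 - 4 = 1$)
$p{\left(D \right)} = \frac{1}{D}$ ($p{\left(D \right)} = 1 \frac{1}{D} = \frac{1}{D}$)
$M{\left(S \right)} + p{\left(22 \right)} = -207 + \frac{1}{22} = - \frac{4553}{22}$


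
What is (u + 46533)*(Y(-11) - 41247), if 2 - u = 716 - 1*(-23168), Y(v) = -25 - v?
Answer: -934602911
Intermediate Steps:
u = -23882 (u = 2 - (716 - 1*(-23168)) = 2 - (716 + 23168) = 2 - 1*23884 = 2 - 23884 = -23882)
(u + 46533)*(Y(-11) - 41247) = (-23882 + 46533)*((-25 - 1*(-11)) - 41247) = 22651*((-25 + 11) - 41247) = 22651*(-14 - 41247) = 22651*(-41261) = -934602911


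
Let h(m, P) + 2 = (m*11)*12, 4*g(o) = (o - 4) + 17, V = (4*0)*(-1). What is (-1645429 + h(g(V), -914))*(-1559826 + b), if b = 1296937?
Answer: 432452930778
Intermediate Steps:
V = 0 (V = 0*(-1) = 0)
g(o) = 13/4 + o/4 (g(o) = ((o - 4) + 17)/4 = ((-4 + o) + 17)/4 = (13 + o)/4 = 13/4 + o/4)
h(m, P) = -2 + 132*m (h(m, P) = -2 + (m*11)*12 = -2 + (11*m)*12 = -2 + 132*m)
(-1645429 + h(g(V), -914))*(-1559826 + b) = (-1645429 + (-2 + 132*(13/4 + (¼)*0)))*(-1559826 + 1296937) = (-1645429 + (-2 + 132*(13/4 + 0)))*(-262889) = (-1645429 + (-2 + 132*(13/4)))*(-262889) = (-1645429 + (-2 + 429))*(-262889) = (-1645429 + 427)*(-262889) = -1645002*(-262889) = 432452930778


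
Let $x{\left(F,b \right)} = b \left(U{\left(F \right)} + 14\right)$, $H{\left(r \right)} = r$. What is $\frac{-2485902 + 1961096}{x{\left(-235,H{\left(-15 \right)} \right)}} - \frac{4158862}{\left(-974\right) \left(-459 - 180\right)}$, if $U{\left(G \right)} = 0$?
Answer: $\frac{27146545508}{10891755} \approx 2492.4$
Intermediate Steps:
$x{\left(F,b \right)} = 14 b$ ($x{\left(F,b \right)} = b \left(0 + 14\right) = b 14 = 14 b$)
$\frac{-2485902 + 1961096}{x{\left(-235,H{\left(-15 \right)} \right)}} - \frac{4158862}{\left(-974\right) \left(-459 - 180\right)} = \frac{-2485902 + 1961096}{14 \left(-15\right)} - \frac{4158862}{\left(-974\right) \left(-459 - 180\right)} = - \frac{524806}{-210} - \frac{4158862}{\left(-974\right) \left(-639\right)} = \left(-524806\right) \left(- \frac{1}{210}\right) - \frac{4158862}{622386} = \frac{262403}{105} - \frac{2079431}{311193} = \frac{27146545508}{10891755}$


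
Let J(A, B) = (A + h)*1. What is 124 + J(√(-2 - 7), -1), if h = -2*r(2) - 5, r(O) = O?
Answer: 115 + 3*I ≈ 115.0 + 3.0*I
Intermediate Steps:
h = -9 (h = -2*2 - 5 = -4 - 5 = -9)
J(A, B) = -9 + A (J(A, B) = (A - 9)*1 = (-9 + A)*1 = -9 + A)
124 + J(√(-2 - 7), -1) = 124 + (-9 + √(-2 - 7)) = 124 + (-9 + √(-9)) = 124 + (-9 + 3*I) = 115 + 3*I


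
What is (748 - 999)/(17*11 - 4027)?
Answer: 251/3840 ≈ 0.065365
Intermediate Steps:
(748 - 999)/(17*11 - 4027) = -251/(187 - 4027) = -251/(-3840) = -251*(-1/3840) = 251/3840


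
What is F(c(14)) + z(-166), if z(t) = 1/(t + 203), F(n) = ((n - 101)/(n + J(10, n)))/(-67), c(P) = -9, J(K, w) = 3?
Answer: -1834/7437 ≈ -0.24660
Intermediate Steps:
F(n) = -(-101 + n)/(67*(3 + n)) (F(n) = ((n - 101)/(n + 3))/(-67) = ((-101 + n)/(3 + n))*(-1/67) = -(-101 + n)/(67*(3 + n)))
z(t) = 1/(203 + t)
F(c(14)) + z(-166) = (101 - 1*(-9))/(67*(3 - 9)) + 1/(203 - 166) = (1/67)*(101 + 9)/(-6) + 1/37 = (1/67)*(-⅙)*110 + 1/37 = -55/201 + 1/37 = -1834/7437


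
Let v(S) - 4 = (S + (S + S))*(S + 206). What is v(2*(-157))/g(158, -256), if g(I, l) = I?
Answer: 50870/79 ≈ 643.92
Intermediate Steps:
v(S) = 4 + 3*S*(206 + S) (v(S) = 4 + (S + (S + S))*(S + 206) = 4 + (S + 2*S)*(206 + S) = 4 + (3*S)*(206 + S) = 4 + 3*S*(206 + S))
v(2*(-157))/g(158, -256) = (4 + 3*(2*(-157))² + 618*(2*(-157)))/158 = (4 + 3*(-314)² + 618*(-314))*(1/158) = (4 + 3*98596 - 194052)*(1/158) = (4 + 295788 - 194052)*(1/158) = 101740*(1/158) = 50870/79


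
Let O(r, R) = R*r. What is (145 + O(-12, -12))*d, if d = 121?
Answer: 34969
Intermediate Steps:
(145 + O(-12, -12))*d = (145 - 12*(-12))*121 = (145 + 144)*121 = 289*121 = 34969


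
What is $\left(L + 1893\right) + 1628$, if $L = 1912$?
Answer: $5433$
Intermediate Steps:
$\left(L + 1893\right) + 1628 = \left(1912 + 1893\right) + 1628 = 3805 + 1628 = 5433$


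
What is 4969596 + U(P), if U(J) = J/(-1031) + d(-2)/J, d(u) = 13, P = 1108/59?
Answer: 334943520461251/67398532 ≈ 4.9696e+6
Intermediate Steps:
P = 1108/59 (P = 1108*(1/59) = 1108/59 ≈ 18.780)
U(J) = 13/J - J/1031 (U(J) = J/(-1031) + 13/J = J*(-1/1031) + 13/J = -J/1031 + 13/J = 13/J - J/1031)
4969596 + U(P) = 4969596 + (13/(1108/59) - 1/1031*1108/59) = 4969596 + (13*(59/1108) - 1108/60829) = 4969596 + (767/1108 - 1108/60829) = 4969596 + 45428179/67398532 = 334943520461251/67398532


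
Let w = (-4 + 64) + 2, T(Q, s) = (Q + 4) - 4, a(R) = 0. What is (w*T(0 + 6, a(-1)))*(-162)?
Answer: -60264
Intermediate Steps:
T(Q, s) = Q (T(Q, s) = (4 + Q) - 4 = Q)
w = 62 (w = 60 + 2 = 62)
(w*T(0 + 6, a(-1)))*(-162) = (62*(0 + 6))*(-162) = (62*6)*(-162) = 372*(-162) = -60264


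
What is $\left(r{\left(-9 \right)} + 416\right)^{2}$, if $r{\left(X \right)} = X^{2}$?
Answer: $247009$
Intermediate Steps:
$\left(r{\left(-9 \right)} + 416\right)^{2} = \left(\left(-9\right)^{2} + 416\right)^{2} = \left(81 + 416\right)^{2} = 497^{2} = 247009$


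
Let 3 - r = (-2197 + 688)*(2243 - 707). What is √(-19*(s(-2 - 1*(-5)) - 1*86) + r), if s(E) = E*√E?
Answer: √(2319461 - 57*√3) ≈ 1522.9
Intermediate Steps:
s(E) = E^(3/2)
r = 2317827 (r = 3 - (-2197 + 688)*(2243 - 707) = 3 - (-1509)*1536 = 3 - 1*(-2317824) = 3 + 2317824 = 2317827)
√(-19*(s(-2 - 1*(-5)) - 1*86) + r) = √(-19*((-2 - 1*(-5))^(3/2) - 1*86) + 2317827) = √(-19*((-2 + 5)^(3/2) - 86) + 2317827) = √(-19*(3^(3/2) - 86) + 2317827) = √(-19*(3*√3 - 86) + 2317827) = √(-19*(-86 + 3*√3) + 2317827) = √((1634 - 57*√3) + 2317827) = √(2319461 - 57*√3)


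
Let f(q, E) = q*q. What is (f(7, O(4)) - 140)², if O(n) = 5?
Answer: 8281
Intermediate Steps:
f(q, E) = q²
(f(7, O(4)) - 140)² = (7² - 140)² = (49 - 140)² = (-91)² = 8281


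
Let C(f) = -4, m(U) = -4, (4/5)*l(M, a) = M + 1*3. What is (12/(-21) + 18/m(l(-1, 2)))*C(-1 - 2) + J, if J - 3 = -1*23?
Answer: 2/7 ≈ 0.28571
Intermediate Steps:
l(M, a) = 15/4 + 5*M/4 (l(M, a) = 5*(M + 1*3)/4 = 5*(M + 3)/4 = 5*(3 + M)/4 = 15/4 + 5*M/4)
J = -20 (J = 3 - 1*23 = 3 - 23 = -20)
(12/(-21) + 18/m(l(-1, 2)))*C(-1 - 2) + J = (12/(-21) + 18/(-4))*(-4) - 20 = (12*(-1/21) + 18*(-¼))*(-4) - 20 = (-4/7 - 9/2)*(-4) - 20 = -71/14*(-4) - 20 = 142/7 - 20 = 2/7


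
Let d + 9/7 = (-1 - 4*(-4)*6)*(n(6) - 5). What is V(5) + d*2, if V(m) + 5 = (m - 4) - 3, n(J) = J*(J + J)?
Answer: 89043/7 ≈ 12720.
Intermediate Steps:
n(J) = 2*J² (n(J) = J*(2*J) = 2*J²)
V(m) = -12 + m (V(m) = -5 + ((m - 4) - 3) = -5 + ((-4 + m) - 3) = -5 + (-7 + m) = -12 + m)
d = 44546/7 (d = -9/7 + (-1 - 4*(-4)*6)*(2*6² - 5) = -9/7 + (-1 + 16*6)*(2*36 - 5) = -9/7 + (-1 + 96)*(72 - 5) = -9/7 + 95*67 = -9/7 + 6365 = 44546/7 ≈ 6363.7)
V(5) + d*2 = (-12 + 5) + (44546/7)*2 = -7 + 89092/7 = 89043/7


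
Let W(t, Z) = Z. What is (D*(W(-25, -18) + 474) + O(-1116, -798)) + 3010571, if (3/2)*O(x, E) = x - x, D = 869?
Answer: 3406835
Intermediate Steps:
O(x, E) = 0 (O(x, E) = 2*(x - x)/3 = (2/3)*0 = 0)
(D*(W(-25, -18) + 474) + O(-1116, -798)) + 3010571 = (869*(-18 + 474) + 0) + 3010571 = (869*456 + 0) + 3010571 = (396264 + 0) + 3010571 = 396264 + 3010571 = 3406835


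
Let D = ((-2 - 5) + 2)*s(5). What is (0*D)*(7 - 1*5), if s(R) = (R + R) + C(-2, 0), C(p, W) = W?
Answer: 0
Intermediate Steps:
s(R) = 2*R (s(R) = (R + R) + 0 = 2*R + 0 = 2*R)
D = -50 (D = ((-2 - 5) + 2)*(2*5) = (-7 + 2)*10 = -5*10 = -50)
(0*D)*(7 - 1*5) = (0*(-50))*(7 - 1*5) = 0*(7 - 5) = 0*2 = 0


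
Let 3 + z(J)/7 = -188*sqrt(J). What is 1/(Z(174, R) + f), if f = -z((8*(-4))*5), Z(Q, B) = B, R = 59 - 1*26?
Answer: 27/138549938 - 1316*I*sqrt(10)/69274969 ≈ 1.9488e-7 - 6.0073e-5*I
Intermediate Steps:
R = 33 (R = 59 - 26 = 33)
z(J) = -21 - 1316*sqrt(J) (z(J) = -21 + 7*(-188*sqrt(J)) = -21 - 1316*sqrt(J))
f = 21 + 5264*I*sqrt(10) (f = -(-21 - 1316*sqrt(5)*(4*I*sqrt(2))) = -(-21 - 1316*4*I*sqrt(10)) = -(-21 - 5264*I*sqrt(10)) = 21 + 5264*I*sqrt(10) ≈ 21.0 + 16646.0*I)
1/(Z(174, R) + f) = 1/(33 + (21 + 5264*I*sqrt(10))) = 1/(54 + 5264*I*sqrt(10))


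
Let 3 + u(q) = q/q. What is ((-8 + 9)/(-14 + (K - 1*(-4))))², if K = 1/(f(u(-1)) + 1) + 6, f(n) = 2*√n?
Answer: (4*√2 + 7*I)/(48*√2 + 119*I) ≈ 0.064841 - 0.010549*I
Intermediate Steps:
u(q) = -2 (u(q) = -3 + q/q = -3 + 1 = -2)
K = 6 + 1/(1 + 2*I*√2) (K = 1/(2*√(-2) + 1) + 6 = 1/(2*(I*√2) + 1) + 6 = 1/(2*I*√2 + 1) + 6 = 1/(1 + 2*I*√2) + 6 = 6 + 1/(1 + 2*I*√2) ≈ 6.1111 - 0.31427*I)
((-8 + 9)/(-14 + (K - 1*(-4))))² = ((-8 + 9)/(-14 + ((-7*I + 12*√2)/(-I + 2*√2) - 1*(-4))))² = (1/(-14 + ((-7*I + 12*√2)/(-I + 2*√2) + 4)))² = (1/(-14 + (4 + (-7*I + 12*√2)/(-I + 2*√2))))² = (1/(-10 + (-7*I + 12*√2)/(-I + 2*√2)))² = (-10 + (-7*I + 12*√2)/(-I + 2*√2))⁻²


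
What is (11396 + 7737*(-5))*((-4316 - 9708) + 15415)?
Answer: -37958999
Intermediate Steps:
(11396 + 7737*(-5))*((-4316 - 9708) + 15415) = (11396 - 38685)*(-14024 + 15415) = -27289*1391 = -37958999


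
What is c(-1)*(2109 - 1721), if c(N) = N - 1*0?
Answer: -388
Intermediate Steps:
c(N) = N (c(N) = N + 0 = N)
c(-1)*(2109 - 1721) = -(2109 - 1721) = -1*388 = -388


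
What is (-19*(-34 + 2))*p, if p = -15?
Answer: -9120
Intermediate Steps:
(-19*(-34 + 2))*p = -19*(-34 + 2)*(-15) = -19*(-32)*(-15) = 608*(-15) = -9120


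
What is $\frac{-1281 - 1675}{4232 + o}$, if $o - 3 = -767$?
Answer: $- \frac{739}{867} \approx -0.85236$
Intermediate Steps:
$o = -764$ ($o = 3 - 767 = -764$)
$\frac{-1281 - 1675}{4232 + o} = \frac{-1281 - 1675}{4232 - 764} = - \frac{2956}{3468} = \left(-2956\right) \frac{1}{3468} = - \frac{739}{867}$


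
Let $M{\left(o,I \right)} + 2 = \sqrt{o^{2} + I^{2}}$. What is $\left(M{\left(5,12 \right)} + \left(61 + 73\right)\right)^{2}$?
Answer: $21025$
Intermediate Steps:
$M{\left(o,I \right)} = -2 + \sqrt{I^{2} + o^{2}}$ ($M{\left(o,I \right)} = -2 + \sqrt{o^{2} + I^{2}} = -2 + \sqrt{I^{2} + o^{2}}$)
$\left(M{\left(5,12 \right)} + \left(61 + 73\right)\right)^{2} = \left(\left(-2 + \sqrt{12^{2} + 5^{2}}\right) + \left(61 + 73\right)\right)^{2} = \left(\left(-2 + \sqrt{144 + 25}\right) + 134\right)^{2} = \left(\left(-2 + \sqrt{169}\right) + 134\right)^{2} = \left(\left(-2 + 13\right) + 134\right)^{2} = \left(11 + 134\right)^{2} = 145^{2} = 21025$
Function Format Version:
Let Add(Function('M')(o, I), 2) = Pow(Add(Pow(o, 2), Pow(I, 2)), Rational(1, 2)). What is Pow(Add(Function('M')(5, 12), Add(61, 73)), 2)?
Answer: 21025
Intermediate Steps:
Function('M')(o, I) = Add(-2, Pow(Add(Pow(I, 2), Pow(o, 2)), Rational(1, 2))) (Function('M')(o, I) = Add(-2, Pow(Add(Pow(o, 2), Pow(I, 2)), Rational(1, 2))) = Add(-2, Pow(Add(Pow(I, 2), Pow(o, 2)), Rational(1, 2))))
Pow(Add(Function('M')(5, 12), Add(61, 73)), 2) = Pow(Add(Add(-2, Pow(Add(Pow(12, 2), Pow(5, 2)), Rational(1, 2))), Add(61, 73)), 2) = Pow(Add(Add(-2, Pow(Add(144, 25), Rational(1, 2))), 134), 2) = Pow(Add(Add(-2, Pow(169, Rational(1, 2))), 134), 2) = Pow(Add(Add(-2, 13), 134), 2) = Pow(Add(11, 134), 2) = Pow(145, 2) = 21025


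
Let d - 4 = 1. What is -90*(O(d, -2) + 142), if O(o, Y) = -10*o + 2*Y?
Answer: -7920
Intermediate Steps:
d = 5 (d = 4 + 1 = 5)
-90*(O(d, -2) + 142) = -90*((-10*5 + 2*(-2)) + 142) = -90*((-50 - 4) + 142) = -90*(-54 + 142) = -90*88 = -7920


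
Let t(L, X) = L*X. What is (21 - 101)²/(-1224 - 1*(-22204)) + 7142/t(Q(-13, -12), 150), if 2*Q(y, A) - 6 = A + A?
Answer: -3529979/708075 ≈ -4.9853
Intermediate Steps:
Q(y, A) = 3 + A (Q(y, A) = 3 + (A + A)/2 = 3 + (2*A)/2 = 3 + A)
(21 - 101)²/(-1224 - 1*(-22204)) + 7142/t(Q(-13, -12), 150) = (21 - 101)²/(-1224 - 1*(-22204)) + 7142/(((3 - 12)*150)) = (-80)²/(-1224 + 22204) + 7142/((-9*150)) = 6400/20980 + 7142/(-1350) = 6400*(1/20980) + 7142*(-1/1350) = 320/1049 - 3571/675 = -3529979/708075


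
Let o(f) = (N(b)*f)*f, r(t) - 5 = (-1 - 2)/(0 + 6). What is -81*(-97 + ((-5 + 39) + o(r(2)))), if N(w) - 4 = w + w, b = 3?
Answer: -22599/2 ≈ -11300.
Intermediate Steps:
r(t) = 9/2 (r(t) = 5 + (-1 - 2)/(0 + 6) = 5 - 3/6 = 5 - 3*1/6 = 5 - 1/2 = 9/2)
N(w) = 4 + 2*w (N(w) = 4 + (w + w) = 4 + 2*w)
o(f) = 10*f**2 (o(f) = ((4 + 2*3)*f)*f = ((4 + 6)*f)*f = (10*f)*f = 10*f**2)
-81*(-97 + ((-5 + 39) + o(r(2)))) = -81*(-97 + ((-5 + 39) + 10*(9/2)**2)) = -81*(-97 + (34 + 10*(81/4))) = -81*(-97 + (34 + 405/2)) = -81*(-97 + 473/2) = -81*279/2 = -22599/2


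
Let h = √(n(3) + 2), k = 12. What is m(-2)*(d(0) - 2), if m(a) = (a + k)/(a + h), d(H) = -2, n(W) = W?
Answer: -80 - 40*√5 ≈ -169.44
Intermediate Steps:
h = √5 (h = √(3 + 2) = √5 ≈ 2.2361)
m(a) = (12 + a)/(a + √5) (m(a) = (a + 12)/(a + √5) = (12 + a)/(a + √5))
m(-2)*(d(0) - 2) = ((12 - 2)/(-2 + √5))*(-2 - 2) = (10/(-2 + √5))*(-4) = -40/(-2 + √5)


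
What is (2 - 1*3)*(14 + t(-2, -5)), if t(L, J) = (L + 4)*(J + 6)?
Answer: -16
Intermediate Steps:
t(L, J) = (4 + L)*(6 + J)
(2 - 1*3)*(14 + t(-2, -5)) = (2 - 1*3)*(14 + (24 + 4*(-5) + 6*(-2) - 5*(-2))) = (2 - 3)*(14 + (24 - 20 - 12 + 10)) = -(14 + 2) = -1*16 = -16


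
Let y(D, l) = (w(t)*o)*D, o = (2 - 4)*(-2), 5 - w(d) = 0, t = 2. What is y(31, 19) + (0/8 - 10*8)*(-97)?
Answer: 8380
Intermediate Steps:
w(d) = 5 (w(d) = 5 - 1*0 = 5 + 0 = 5)
o = 4 (o = -2*(-2) = 4)
y(D, l) = 20*D (y(D, l) = (5*4)*D = 20*D)
y(31, 19) + (0/8 - 10*8)*(-97) = 20*31 + (0/8 - 10*8)*(-97) = 620 + (0*(⅛) - 80)*(-97) = 620 + (0 - 80)*(-97) = 620 - 80*(-97) = 620 + 7760 = 8380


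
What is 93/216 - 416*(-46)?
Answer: 1377823/72 ≈ 19136.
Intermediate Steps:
93/216 - 416*(-46) = 93*(1/216) + 19136 = 31/72 + 19136 = 1377823/72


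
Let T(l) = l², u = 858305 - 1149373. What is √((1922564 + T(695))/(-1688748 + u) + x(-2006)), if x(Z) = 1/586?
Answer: I*√102073060214532218/290043044 ≈ 1.1015*I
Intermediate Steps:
x(Z) = 1/586
u = -291068
√((1922564 + T(695))/(-1688748 + u) + x(-2006)) = √((1922564 + 695²)/(-1688748 - 291068) + 1/586) = √((1922564 + 483025)/(-1979816) + 1/586) = √(2405589*(-1/1979816) + 1/586) = √(-2405589/1979816 + 1/586) = √(-703847669/580086088) = I*√102073060214532218/290043044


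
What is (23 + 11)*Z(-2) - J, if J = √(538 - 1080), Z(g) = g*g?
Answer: 136 - I*√542 ≈ 136.0 - 23.281*I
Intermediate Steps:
Z(g) = g²
J = I*√542 (J = √(-542) = I*√542 ≈ 23.281*I)
(23 + 11)*Z(-2) - J = (23 + 11)*(-2)² - I*√542 = 34*4 - I*√542 = 136 - I*√542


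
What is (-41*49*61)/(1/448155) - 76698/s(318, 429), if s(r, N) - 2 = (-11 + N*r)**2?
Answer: -340655612465970148461/6202653641 ≈ -5.4921e+10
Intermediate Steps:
s(r, N) = 2 + (-11 + N*r)**2
(-41*49*61)/(1/448155) - 76698/s(318, 429) = (-41*49*61)/(1/448155) - 76698/(2 + (-11 + 429*318)**2) = (-2009*61)/(1/448155) - 76698/(2 + (-11 + 136422)**2) = -122549*448155 - 76698/(2 + 136411**2) = -54920947095 - 76698/(2 + 18607960921) = -54920947095 - 76698/18607960923 = -54920947095 - 76698*1/18607960923 = -54920947095 - 25566/6202653641 = -340655612465970148461/6202653641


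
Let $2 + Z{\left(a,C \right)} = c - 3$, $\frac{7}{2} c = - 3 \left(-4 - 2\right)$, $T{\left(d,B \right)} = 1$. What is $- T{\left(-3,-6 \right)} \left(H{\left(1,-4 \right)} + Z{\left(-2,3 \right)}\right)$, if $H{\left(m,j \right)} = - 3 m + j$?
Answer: $\frac{48}{7} \approx 6.8571$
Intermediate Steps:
$c = \frac{36}{7}$ ($c = \frac{2 \left(- 3 \left(-4 - 2\right)\right)}{7} = \frac{2 \left(\left(-3\right) \left(-6\right)\right)}{7} = \frac{2}{7} \cdot 18 = \frac{36}{7} \approx 5.1429$)
$H{\left(m,j \right)} = j - 3 m$
$Z{\left(a,C \right)} = \frac{1}{7}$ ($Z{\left(a,C \right)} = -2 + \left(\frac{36}{7} - 3\right) = -2 + \frac{15}{7} = \frac{1}{7}$)
$- T{\left(-3,-6 \right)} \left(H{\left(1,-4 \right)} + Z{\left(-2,3 \right)}\right) = \left(-1\right) 1 \left(\left(-4 - 3\right) + \frac{1}{7}\right) = - (\left(-4 - 3\right) + \frac{1}{7}) = - (-7 + \frac{1}{7}) = \left(-1\right) \left(- \frac{48}{7}\right) = \frac{48}{7}$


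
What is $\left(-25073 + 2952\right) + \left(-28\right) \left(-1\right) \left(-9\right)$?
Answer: $-22373$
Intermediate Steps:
$\left(-25073 + 2952\right) + \left(-28\right) \left(-1\right) \left(-9\right) = -22121 + 28 \left(-9\right) = -22121 - 252 = -22373$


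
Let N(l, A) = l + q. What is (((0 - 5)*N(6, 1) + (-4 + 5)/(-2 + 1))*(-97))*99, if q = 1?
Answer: 345708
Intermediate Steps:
N(l, A) = 1 + l (N(l, A) = l + 1 = 1 + l)
(((0 - 5)*N(6, 1) + (-4 + 5)/(-2 + 1))*(-97))*99 = (((0 - 5)*(1 + 6) + (-4 + 5)/(-2 + 1))*(-97))*99 = ((-5*7 + 1/(-1))*(-97))*99 = ((-35 + 1*(-1))*(-97))*99 = ((-35 - 1)*(-97))*99 = -36*(-97)*99 = 3492*99 = 345708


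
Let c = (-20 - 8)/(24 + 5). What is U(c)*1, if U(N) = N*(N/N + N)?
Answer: -28/841 ≈ -0.033294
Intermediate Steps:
c = -28/29 ≈ -0.96552
U(N) = N*(1 + N)
U(c)*1 = -28*(1 - 28/29)/29*1 = -28/29*1/29*1 = -28/841*1 = -28/841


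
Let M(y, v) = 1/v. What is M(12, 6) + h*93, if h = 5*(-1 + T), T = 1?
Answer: 1/6 ≈ 0.16667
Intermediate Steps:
h = 0 (h = 5*(-1 + 1) = 5*0 = 0)
M(12, 6) + h*93 = 1/6 + 0*93 = 1/6 + 0 = 1/6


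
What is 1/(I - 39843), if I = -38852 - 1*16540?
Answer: -1/95235 ≈ -1.0500e-5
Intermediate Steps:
I = -55392 (I = -38852 - 16540 = -55392)
1/(I - 39843) = 1/(-55392 - 39843) = 1/(-95235) = -1/95235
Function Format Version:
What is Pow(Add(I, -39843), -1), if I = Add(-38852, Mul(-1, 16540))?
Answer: Rational(-1, 95235) ≈ -1.0500e-5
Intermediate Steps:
I = -55392 (I = Add(-38852, -16540) = -55392)
Pow(Add(I, -39843), -1) = Pow(Add(-55392, -39843), -1) = Pow(-95235, -1) = Rational(-1, 95235)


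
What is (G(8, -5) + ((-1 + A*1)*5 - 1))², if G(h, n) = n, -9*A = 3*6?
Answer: 441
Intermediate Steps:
A = -2 (A = -6/3 = -⅑*18 = -2)
(G(8, -5) + ((-1 + A*1)*5 - 1))² = (-5 + ((-1 - 2*1)*5 - 1))² = (-5 + ((-1 - 2)*5 - 1))² = (-5 + (-3*5 - 1))² = (-5 + (-15 - 1))² = (-5 - 16)² = (-21)² = 441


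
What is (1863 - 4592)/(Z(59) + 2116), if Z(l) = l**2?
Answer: -2729/5597 ≈ -0.48758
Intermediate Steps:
(1863 - 4592)/(Z(59) + 2116) = (1863 - 4592)/(59**2 + 2116) = -2729/(3481 + 2116) = -2729/5597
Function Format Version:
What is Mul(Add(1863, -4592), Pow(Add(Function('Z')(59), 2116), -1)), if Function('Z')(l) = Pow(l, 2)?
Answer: Rational(-2729, 5597) ≈ -0.48758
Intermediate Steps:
Mul(Add(1863, -4592), Pow(Add(Function('Z')(59), 2116), -1)) = Mul(Add(1863, -4592), Pow(Add(Pow(59, 2), 2116), -1)) = Mul(-2729, Pow(Add(3481, 2116), -1)) = Mul(-2729, Pow(5597, -1)) = Mul(-2729, Rational(1, 5597)) = Rational(-2729, 5597)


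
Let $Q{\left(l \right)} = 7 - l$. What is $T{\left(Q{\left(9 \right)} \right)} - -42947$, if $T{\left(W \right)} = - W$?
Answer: $42949$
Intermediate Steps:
$T{\left(Q{\left(9 \right)} \right)} - -42947 = - (7 - 9) - -42947 = - (7 - 9) + 42947 = \left(-1\right) \left(-2\right) + 42947 = 2 + 42947 = 42949$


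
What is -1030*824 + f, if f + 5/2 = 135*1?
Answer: -1697175/2 ≈ -8.4859e+5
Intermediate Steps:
f = 265/2 (f = -5/2 + 135*1 = -5/2 + 135 = 265/2 ≈ 132.50)
-1030*824 + f = -1030*824 + 265/2 = -848720 + 265/2 = -1697175/2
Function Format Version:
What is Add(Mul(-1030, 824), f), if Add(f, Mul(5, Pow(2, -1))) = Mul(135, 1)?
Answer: Rational(-1697175, 2) ≈ -8.4859e+5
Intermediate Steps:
f = Rational(265, 2) (f = Add(Rational(-5, 2), Mul(135, 1)) = Add(Rational(-5, 2), 135) = Rational(265, 2) ≈ 132.50)
Add(Mul(-1030, 824), f) = Add(Mul(-1030, 824), Rational(265, 2)) = Add(-848720, Rational(265, 2)) = Rational(-1697175, 2)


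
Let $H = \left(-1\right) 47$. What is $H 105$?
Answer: $-4935$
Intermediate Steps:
$H = -47$
$H 105 = \left(-47\right) 105 = -4935$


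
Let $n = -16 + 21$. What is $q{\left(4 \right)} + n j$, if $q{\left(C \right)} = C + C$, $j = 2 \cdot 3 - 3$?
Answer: $23$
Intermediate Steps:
$n = 5$
$j = 3$ ($j = 6 - 3 = 3$)
$q{\left(C \right)} = 2 C$
$q{\left(4 \right)} + n j = 2 \cdot 4 + 5 \cdot 3 = 8 + 15 = 23$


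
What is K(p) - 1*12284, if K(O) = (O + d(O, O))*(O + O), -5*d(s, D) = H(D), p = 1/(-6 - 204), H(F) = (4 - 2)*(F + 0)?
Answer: -451436999/36750 ≈ -12284.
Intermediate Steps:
H(F) = 2*F
p = -1/210 (p = 1/(-210) = -1/210 ≈ -0.0047619)
d(s, D) = -2*D/5
K(O) = 6*O**2/5 (K(O) = (O - 2*O/5)*(O + O) = (3*O/5)*(2*O) = 6*O**2/5)
K(p) - 1*12284 = 6*(-1/210)**2/5 - 1*12284 = (6/5)*(1/44100) - 12284 = 1/36750 - 12284 = -451436999/36750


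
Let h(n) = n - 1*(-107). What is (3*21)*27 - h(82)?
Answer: 1512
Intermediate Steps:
h(n) = 107 + n (h(n) = n + 107 = 107 + n)
(3*21)*27 - h(82) = (3*21)*27 - (107 + 82) = 63*27 - 1*189 = 1701 - 189 = 1512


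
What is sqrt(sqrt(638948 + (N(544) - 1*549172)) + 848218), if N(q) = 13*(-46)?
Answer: sqrt(848218 + sqrt(89178)) ≈ 921.15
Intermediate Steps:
N(q) = -598
sqrt(sqrt(638948 + (N(544) - 1*549172)) + 848218) = sqrt(sqrt(638948 + (-598 - 1*549172)) + 848218) = sqrt(sqrt(638948 + (-598 - 549172)) + 848218) = sqrt(sqrt(638948 - 549770) + 848218) = sqrt(sqrt(89178) + 848218) = sqrt(848218 + sqrt(89178))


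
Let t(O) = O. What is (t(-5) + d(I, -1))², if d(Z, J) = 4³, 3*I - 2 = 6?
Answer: 3481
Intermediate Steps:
I = 8/3 (I = ⅔ + (⅓)*6 = ⅔ + 2 = 8/3 ≈ 2.6667)
d(Z, J) = 64
(t(-5) + d(I, -1))² = (-5 + 64)² = 59² = 3481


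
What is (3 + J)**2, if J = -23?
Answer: 400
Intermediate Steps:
(3 + J)**2 = (3 - 23)**2 = (-20)**2 = 400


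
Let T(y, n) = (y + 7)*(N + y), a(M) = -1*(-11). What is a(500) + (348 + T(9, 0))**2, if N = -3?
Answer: 197147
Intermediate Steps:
a(M) = 11
T(y, n) = (-3 + y)*(7 + y) (T(y, n) = (y + 7)*(-3 + y) = (7 + y)*(-3 + y) = (-3 + y)*(7 + y))
a(500) + (348 + T(9, 0))**2 = 11 + (348 + (-21 + 9**2 + 4*9))**2 = 11 + (348 + (-21 + 81 + 36))**2 = 11 + (348 + 96)**2 = 11 + 444**2 = 11 + 197136 = 197147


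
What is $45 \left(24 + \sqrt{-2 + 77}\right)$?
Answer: $1080 + 225 \sqrt{3} \approx 1469.7$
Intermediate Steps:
$45 \left(24 + \sqrt{-2 + 77}\right) = 45 \left(24 + \sqrt{75}\right) = 45 \left(24 + 5 \sqrt{3}\right) = 1080 + 225 \sqrt{3}$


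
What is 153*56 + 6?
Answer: 8574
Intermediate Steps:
153*56 + 6 = 8568 + 6 = 8574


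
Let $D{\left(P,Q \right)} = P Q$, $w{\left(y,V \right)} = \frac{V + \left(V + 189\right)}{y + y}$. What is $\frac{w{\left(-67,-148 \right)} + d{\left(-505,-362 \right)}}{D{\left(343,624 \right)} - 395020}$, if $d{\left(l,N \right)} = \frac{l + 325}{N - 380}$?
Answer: $- \frac{51757}{8997637432} \approx -5.7523 \cdot 10^{-6}$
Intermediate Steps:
$w{\left(y,V \right)} = \frac{189 + 2 V}{2 y}$ ($w{\left(y,V \right)} = \frac{V + \left(189 + V\right)}{2 y} = \left(189 + 2 V\right) \frac{1}{2 y} = \frac{189 + 2 V}{2 y}$)
$d{\left(l,N \right)} = \frac{325 + l}{-380 + N}$
$\frac{w{\left(-67,-148 \right)} + d{\left(-505,-362 \right)}}{D{\left(343,624 \right)} - 395020} = \frac{\frac{\frac{189}{2} - 148}{-67} + \frac{325 - 505}{-380 - 362}}{343 \cdot 624 - 395020} = \frac{\left(- \frac{1}{67}\right) \left(- \frac{107}{2}\right) + \frac{1}{-742} \left(-180\right)}{214032 - 395020} = \frac{\frac{107}{134} - - \frac{90}{371}}{-180988} = \left(\frac{107}{134} + \frac{90}{371}\right) \left(- \frac{1}{180988}\right) = \frac{51757}{49714} \left(- \frac{1}{180988}\right) = - \frac{51757}{8997637432}$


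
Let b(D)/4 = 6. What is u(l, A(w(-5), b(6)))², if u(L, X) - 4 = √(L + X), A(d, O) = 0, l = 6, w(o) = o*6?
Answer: (4 + √6)² ≈ 41.596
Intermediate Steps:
b(D) = 24 (b(D) = 4*6 = 24)
w(o) = 6*o
u(L, X) = 4 + √(L + X)
u(l, A(w(-5), b(6)))² = (4 + √(6 + 0))² = (4 + √6)²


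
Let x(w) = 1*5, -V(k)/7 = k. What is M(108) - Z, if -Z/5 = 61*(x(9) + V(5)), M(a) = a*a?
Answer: 2514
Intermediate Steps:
V(k) = -7*k
M(a) = a²
x(w) = 5
Z = 9150 (Z = -305*(5 - 7*5) = -305*(5 - 35) = -305*(-30) = -5*(-1830) = 9150)
M(108) - Z = 108² - 1*9150 = 11664 - 9150 = 2514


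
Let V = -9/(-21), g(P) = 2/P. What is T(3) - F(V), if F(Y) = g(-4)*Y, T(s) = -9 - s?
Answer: -165/14 ≈ -11.786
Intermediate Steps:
V = 3/7 (V = -9*(-1/21) = 3/7 ≈ 0.42857)
F(Y) = -Y/2 (F(Y) = (2/(-4))*Y = (2*(-1/4))*Y = -Y/2)
T(3) - F(V) = (-9 - 1*3) - (-1)*3/(2*7) = (-9 - 3) - 1*(-3/14) = -12 + 3/14 = -165/14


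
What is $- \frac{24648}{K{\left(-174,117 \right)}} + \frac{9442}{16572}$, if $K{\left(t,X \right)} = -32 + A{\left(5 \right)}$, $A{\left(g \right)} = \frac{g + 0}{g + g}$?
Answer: $\frac{45418231}{58002} \approx 783.05$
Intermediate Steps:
$A{\left(g \right)} = \frac{1}{2}$ ($A{\left(g \right)} = \frac{g}{2 g} = g \frac{1}{2 g} = \frac{1}{2}$)
$K{\left(t,X \right)} = - \frac{63}{2}$ ($K{\left(t,X \right)} = -32 + \frac{1}{2} = - \frac{63}{2}$)
$- \frac{24648}{K{\left(-174,117 \right)}} + \frac{9442}{16572} = - \frac{24648}{- \frac{63}{2}} + \frac{9442}{16572} = \left(-24648\right) \left(- \frac{2}{63}\right) + 9442 \cdot \frac{1}{16572} = \frac{16432}{21} + \frac{4721}{8286} = \frac{45418231}{58002}$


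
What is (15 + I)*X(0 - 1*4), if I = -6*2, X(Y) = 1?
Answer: 3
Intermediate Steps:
I = -12
(15 + I)*X(0 - 1*4) = (15 - 12)*1 = 3*1 = 3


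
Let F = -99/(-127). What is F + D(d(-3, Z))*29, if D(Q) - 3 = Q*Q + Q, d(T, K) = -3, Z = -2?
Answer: 33246/127 ≈ 261.78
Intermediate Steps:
F = 99/127 (F = -99*(-1/127) = 99/127 ≈ 0.77953)
D(Q) = 3 + Q + Q² (D(Q) = 3 + (Q*Q + Q) = 3 + (Q² + Q) = 3 + (Q + Q²) = 3 + Q + Q²)
F + D(d(-3, Z))*29 = 99/127 + (3 - 3 + (-3)²)*29 = 99/127 + (3 - 3 + 9)*29 = 99/127 + 9*29 = 99/127 + 261 = 33246/127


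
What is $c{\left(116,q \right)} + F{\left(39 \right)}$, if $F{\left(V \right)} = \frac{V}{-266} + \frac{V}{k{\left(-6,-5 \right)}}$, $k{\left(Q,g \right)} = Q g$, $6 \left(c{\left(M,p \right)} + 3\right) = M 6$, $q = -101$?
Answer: $\frac{75912}{665} \approx 114.15$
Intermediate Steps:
$c{\left(M,p \right)} = -3 + M$ ($c{\left(M,p \right)} = -3 + \frac{M 6}{6} = -3 + \frac{6 M}{6} = -3 + M$)
$F{\left(V \right)} = \frac{59 V}{1995}$ ($F{\left(V \right)} = \frac{V}{-266} + \frac{V}{\left(-6\right) \left(-5\right)} = V \left(- \frac{1}{266}\right) + \frac{V}{30} = - \frac{V}{266} + V \frac{1}{30} = - \frac{V}{266} + \frac{V}{30} = \frac{59 V}{1995}$)
$c{\left(116,q \right)} + F{\left(39 \right)} = \left(-3 + 116\right) + \frac{59}{1995} \cdot 39 = 113 + \frac{767}{665} = \frac{75912}{665}$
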